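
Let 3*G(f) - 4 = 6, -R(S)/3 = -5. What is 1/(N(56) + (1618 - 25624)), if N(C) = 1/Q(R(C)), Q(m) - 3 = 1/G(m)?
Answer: -33/792188 ≈ -4.1657e-5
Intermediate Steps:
R(S) = 15 (R(S) = -3*(-5) = 15)
G(f) = 10/3 (G(f) = 4/3 + (⅓)*6 = 4/3 + 2 = 10/3)
Q(m) = 33/10 (Q(m) = 3 + 1/(10/3) = 3 + 3/10 = 33/10)
N(C) = 10/33 (N(C) = 1/(33/10) = 10/33)
1/(N(56) + (1618 - 25624)) = 1/(10/33 + (1618 - 25624)) = 1/(10/33 - 24006) = 1/(-792188/33) = -33/792188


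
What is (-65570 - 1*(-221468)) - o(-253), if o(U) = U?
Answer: 156151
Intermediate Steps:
(-65570 - 1*(-221468)) - o(-253) = (-65570 - 1*(-221468)) - 1*(-253) = (-65570 + 221468) + 253 = 155898 + 253 = 156151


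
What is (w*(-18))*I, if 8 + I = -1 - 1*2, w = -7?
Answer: -1386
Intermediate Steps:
I = -11 (I = -8 + (-1 - 1*2) = -8 + (-1 - 2) = -8 - 3 = -11)
(w*(-18))*I = -7*(-18)*(-11) = 126*(-11) = -1386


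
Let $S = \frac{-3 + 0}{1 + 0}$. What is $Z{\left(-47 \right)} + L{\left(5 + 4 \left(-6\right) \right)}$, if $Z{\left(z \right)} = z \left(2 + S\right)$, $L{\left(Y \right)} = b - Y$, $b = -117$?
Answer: $-51$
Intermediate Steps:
$S = -3$ ($S = - \frac{3}{1} = \left(-3\right) 1 = -3$)
$L{\left(Y \right)} = -117 - Y$
$Z{\left(z \right)} = - z$ ($Z{\left(z \right)} = z \left(2 - 3\right) = z \left(-1\right) = - z$)
$Z{\left(-47 \right)} + L{\left(5 + 4 \left(-6\right) \right)} = \left(-1\right) \left(-47\right) - \left(122 - 24\right) = 47 - 98 = -51$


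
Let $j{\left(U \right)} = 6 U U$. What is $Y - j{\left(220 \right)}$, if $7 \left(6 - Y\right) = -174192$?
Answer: $- \frac{1858566}{7} \approx -2.6551 \cdot 10^{5}$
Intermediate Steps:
$Y = \frac{174234}{7}$ ($Y = 6 - - \frac{174192}{7} = 6 + \frac{174192}{7} = \frac{174234}{7} \approx 24891.0$)
$j{\left(U \right)} = 6 U^{2}$
$Y - j{\left(220 \right)} = \frac{174234}{7} - 6 \cdot 220^{2} = \frac{174234}{7} - 6 \cdot 48400 = \frac{174234}{7} - 290400 = - \frac{1858566}{7}$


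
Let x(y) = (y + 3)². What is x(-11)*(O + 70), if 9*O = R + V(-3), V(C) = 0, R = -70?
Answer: 35840/9 ≈ 3982.2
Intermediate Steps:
x(y) = (3 + y)²
O = -70/9 (O = (-70 + 0)/9 = (⅑)*(-70) = -70/9 ≈ -7.7778)
x(-11)*(O + 70) = (3 - 11)²*(-70/9 + 70) = (-8)²*(560/9) = 64*(560/9) = 35840/9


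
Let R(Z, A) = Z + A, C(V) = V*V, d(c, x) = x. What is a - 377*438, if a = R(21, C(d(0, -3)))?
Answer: -165096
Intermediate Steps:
C(V) = V²
R(Z, A) = A + Z
a = 30 (a = (-3)² + 21 = 9 + 21 = 30)
a - 377*438 = 30 - 377*438 = 30 - 165126 = -165096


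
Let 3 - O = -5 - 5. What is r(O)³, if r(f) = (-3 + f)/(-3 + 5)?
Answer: 125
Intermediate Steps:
O = 13 (O = 3 - (-5 - 5) = 3 - 1*(-10) = 3 + 10 = 13)
r(f) = -3/2 + f/2 (r(f) = (-3 + f)/2 = (-3 + f)*(½) = -3/2 + f/2)
r(O)³ = (-3/2 + (½)*13)³ = (-3/2 + 13/2)³ = 5³ = 125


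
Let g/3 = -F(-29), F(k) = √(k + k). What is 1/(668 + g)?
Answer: 334/223373 + 3*I*√58/446746 ≈ 0.0014953 + 5.1142e-5*I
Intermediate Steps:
F(k) = √2*√k (F(k) = √(2*k) = √2*√k)
g = -3*I*√58 (g = 3*(-√2*√(-29)) = 3*(-√2*I*√29) = 3*(-I*√58) = -3*I*√58 ≈ -22.847*I)
1/(668 + g) = 1/(668 - 3*I*√58)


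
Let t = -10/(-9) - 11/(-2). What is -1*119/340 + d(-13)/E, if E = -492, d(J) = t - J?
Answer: -17263/44280 ≈ -0.38986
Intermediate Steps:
t = 119/18 (t = -10*(-⅑) - 11*(-½) = 10/9 + 11/2 = 119/18 ≈ 6.6111)
d(J) = 119/18 - J
-1*119/340 + d(-13)/E = -1*119/340 + (119/18 - 1*(-13))/(-492) = -119*1/340 + (119/18 + 13)*(-1/492) = -7/20 + (353/18)*(-1/492) = -7/20 - 353/8856 = -17263/44280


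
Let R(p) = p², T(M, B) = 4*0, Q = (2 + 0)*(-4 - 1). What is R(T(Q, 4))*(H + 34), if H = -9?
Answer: 0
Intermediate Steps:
Q = -10 (Q = 2*(-5) = -10)
T(M, B) = 0
R(T(Q, 4))*(H + 34) = 0²*(-9 + 34) = 0*25 = 0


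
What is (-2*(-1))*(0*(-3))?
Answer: 0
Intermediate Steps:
(-2*(-1))*(0*(-3)) = 2*0 = 0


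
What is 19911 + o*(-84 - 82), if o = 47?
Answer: 12109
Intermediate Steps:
19911 + o*(-84 - 82) = 19911 + 47*(-84 - 82) = 19911 + 47*(-166) = 19911 - 7802 = 12109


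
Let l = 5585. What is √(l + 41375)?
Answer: 4*√2935 ≈ 216.70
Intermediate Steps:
√(l + 41375) = √(5585 + 41375) = √46960 = 4*√2935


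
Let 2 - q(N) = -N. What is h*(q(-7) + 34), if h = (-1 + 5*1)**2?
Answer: 464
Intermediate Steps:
h = 16 (h = (-1 + 5)**2 = 4**2 = 16)
q(N) = 2 + N (q(N) = 2 - (-1)*N = 2 + N)
h*(q(-7) + 34) = 16*((2 - 7) + 34) = 16*(-5 + 34) = 16*29 = 464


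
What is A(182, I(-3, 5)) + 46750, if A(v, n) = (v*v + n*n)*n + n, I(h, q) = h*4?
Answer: -352478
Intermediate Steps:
I(h, q) = 4*h
A(v, n) = n + n*(n**2 + v**2) (A(v, n) = (v**2 + n**2)*n + n = (n**2 + v**2)*n + n = n*(n**2 + v**2) + n = n + n*(n**2 + v**2))
A(182, I(-3, 5)) + 46750 = (4*(-3))*(1 + (4*(-3))**2 + 182**2) + 46750 = -12*(1 + (-12)**2 + 33124) + 46750 = -12*(1 + 144 + 33124) + 46750 = -12*33269 + 46750 = -399228 + 46750 = -352478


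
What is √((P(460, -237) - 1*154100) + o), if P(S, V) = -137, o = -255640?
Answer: I*√409877 ≈ 640.22*I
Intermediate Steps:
√((P(460, -237) - 1*154100) + o) = √((-137 - 1*154100) - 255640) = √((-137 - 154100) - 255640) = √(-154237 - 255640) = √(-409877) = I*√409877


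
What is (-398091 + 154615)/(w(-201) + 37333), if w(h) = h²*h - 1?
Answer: 243476/8083269 ≈ 0.030121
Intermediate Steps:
w(h) = -1 + h³ (w(h) = h³ - 1 = -1 + h³)
(-398091 + 154615)/(w(-201) + 37333) = (-398091 + 154615)/((-1 + (-201)³) + 37333) = -243476/((-1 - 8120601) + 37333) = -243476/(-8120602 + 37333) = -243476/(-8083269) = -243476*(-1/8083269) = 243476/8083269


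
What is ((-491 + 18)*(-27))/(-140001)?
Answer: -4257/46667 ≈ -0.091221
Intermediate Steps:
((-491 + 18)*(-27))/(-140001) = -473*(-27)*(-1/140001) = 12771*(-1/140001) = -4257/46667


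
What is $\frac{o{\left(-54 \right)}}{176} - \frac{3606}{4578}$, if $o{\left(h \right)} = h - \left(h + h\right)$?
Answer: $- \frac{32287}{67144} \approx -0.48086$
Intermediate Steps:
$o{\left(h \right)} = - h$ ($o{\left(h \right)} = h - 2 h = - h$)
$\frac{o{\left(-54 \right)}}{176} - \frac{3606}{4578} = \frac{\left(-1\right) \left(-54\right)}{176} - \frac{3606}{4578} = 54 \cdot \frac{1}{176} - \frac{601}{763} = \frac{27}{88} - \frac{601}{763} = - \frac{32287}{67144}$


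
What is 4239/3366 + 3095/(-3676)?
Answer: 286933/687412 ≈ 0.41741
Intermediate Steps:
4239/3366 + 3095/(-3676) = 4239*(1/3366) + 3095*(-1/3676) = 471/374 - 3095/3676 = 286933/687412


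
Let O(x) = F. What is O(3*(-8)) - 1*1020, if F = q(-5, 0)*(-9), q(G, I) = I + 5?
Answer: -1065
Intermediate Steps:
q(G, I) = 5 + I
F = -45 (F = (5 + 0)*(-9) = 5*(-9) = -45)
O(x) = -45
O(3*(-8)) - 1*1020 = -45 - 1*1020 = -45 - 1020 = -1065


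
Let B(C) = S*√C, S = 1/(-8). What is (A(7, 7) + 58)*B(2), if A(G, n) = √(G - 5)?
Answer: -¼ - 29*√2/4 ≈ -10.503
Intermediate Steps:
A(G, n) = √(-5 + G)
S = -⅛ ≈ -0.12500
B(C) = -√C/8
(A(7, 7) + 58)*B(2) = (√(-5 + 7) + 58)*(-√2/8) = (√2 + 58)*(-√2/8) = (58 + √2)*(-√2/8) = -√2*(58 + √2)/8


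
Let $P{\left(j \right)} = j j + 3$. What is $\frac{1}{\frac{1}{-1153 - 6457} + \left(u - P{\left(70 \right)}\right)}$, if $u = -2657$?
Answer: $- \frac{7610}{57531601} \approx -0.00013228$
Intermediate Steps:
$P{\left(j \right)} = 3 + j^{2}$ ($P{\left(j \right)} = j^{2} + 3 = 3 + j^{2}$)
$\frac{1}{\frac{1}{-1153 - 6457} + \left(u - P{\left(70 \right)}\right)} = \frac{1}{\frac{1}{-1153 - 6457} - 7560} = \frac{1}{\frac{1}{-7610} - 7560} = \frac{1}{- \frac{1}{7610} - 7560} = \frac{1}{- \frac{57531601}{7610}} = - \frac{7610}{57531601}$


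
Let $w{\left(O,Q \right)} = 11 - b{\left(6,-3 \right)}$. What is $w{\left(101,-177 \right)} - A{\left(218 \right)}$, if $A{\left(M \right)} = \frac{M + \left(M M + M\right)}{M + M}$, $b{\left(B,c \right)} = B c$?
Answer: $-81$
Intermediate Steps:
$A{\left(M \right)} = \frac{M^{2} + 2 M}{2 M}$ ($A{\left(M \right)} = \frac{M + \left(M^{2} + M\right)}{2 M} = \left(M + \left(M + M^{2}\right)\right) \frac{1}{2 M} = \left(M^{2} + 2 M\right) \frac{1}{2 M} = \frac{M^{2} + 2 M}{2 M}$)
$w{\left(O,Q \right)} = 29$ ($w{\left(O,Q \right)} = 11 - 6 \left(-3\right) = 11 - -18 = 11 + 18 = 29$)
$w{\left(101,-177 \right)} - A{\left(218 \right)} = 29 - \left(1 + \frac{1}{2} \cdot 218\right) = 29 - \left(1 + 109\right) = 29 - 110 = -81$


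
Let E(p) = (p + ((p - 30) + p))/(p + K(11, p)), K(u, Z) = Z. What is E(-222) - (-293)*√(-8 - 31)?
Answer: 58/37 + 293*I*√39 ≈ 1.5676 + 1829.8*I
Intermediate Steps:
E(p) = (-30 + 3*p)/(2*p) (E(p) = (p + ((p - 30) + p))/(p + p) = (p + ((-30 + p) + p))/((2*p)) = (p + (-30 + 2*p))*(1/(2*p)) = (-30 + 3*p)*(1/(2*p)) = (-30 + 3*p)/(2*p))
E(-222) - (-293)*√(-8 - 31) = (3/2 - 15/(-222)) - (-293)*√(-8 - 31) = (3/2 - 15*(-1/222)) - (-293)*√(-39) = (3/2 + 5/74) - (-293)*I*√39 = 58/37 - (-293)*I*√39 = 58/37 + 293*I*√39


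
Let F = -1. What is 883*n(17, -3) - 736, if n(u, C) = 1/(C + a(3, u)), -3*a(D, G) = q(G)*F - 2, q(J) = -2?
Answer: -3091/3 ≈ -1030.3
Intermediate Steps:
a(D, G) = 0 (a(D, G) = -(-2*(-1) - 2)/3 = -(2 - 2)/3 = -⅓*0 = 0)
n(u, C) = 1/C (n(u, C) = 1/(C + 0) = 1/C)
883*n(17, -3) - 736 = 883/(-3) - 736 = 883*(-⅓) - 736 = -883/3 - 736 = -3091/3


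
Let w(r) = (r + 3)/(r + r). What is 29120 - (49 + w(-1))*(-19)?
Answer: 30032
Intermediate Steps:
w(r) = (3 + r)/(2*r) (w(r) = (3 + r)/((2*r)) = (3 + r)*(1/(2*r)) = (3 + r)/(2*r))
29120 - (49 + w(-1))*(-19) = 29120 - (49 + (1/2)*(3 - 1)/(-1))*(-19) = 29120 - (49 + (1/2)*(-1)*2)*(-19) = 29120 - (49 - 1)*(-19) = 29120 - 48*(-19) = 29120 - 1*(-912) = 29120 + 912 = 30032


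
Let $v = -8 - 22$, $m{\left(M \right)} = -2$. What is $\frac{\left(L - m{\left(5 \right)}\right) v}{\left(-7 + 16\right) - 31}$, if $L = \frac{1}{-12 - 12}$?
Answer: $\frac{235}{88} \approx 2.6705$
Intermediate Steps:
$L = - \frac{1}{24}$ ($L = \frac{1}{-24} = - \frac{1}{24} \approx -0.041667$)
$v = -30$ ($v = -8 - 22 = -30$)
$\frac{\left(L - m{\left(5 \right)}\right) v}{\left(-7 + 16\right) - 31} = \frac{\left(- \frac{1}{24} - -2\right) \left(-30\right)}{\left(-7 + 16\right) - 31} = \frac{\left(- \frac{1}{24} + 2\right) \left(-30\right)}{9 - 31} = \frac{\frac{47}{24} \left(-30\right)}{-22} = \left(- \frac{235}{4}\right) \left(- \frac{1}{22}\right) = \frac{235}{88}$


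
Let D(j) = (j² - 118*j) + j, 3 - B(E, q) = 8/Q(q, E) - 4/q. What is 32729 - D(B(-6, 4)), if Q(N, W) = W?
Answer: 299921/9 ≈ 33325.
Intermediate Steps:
B(E, q) = 3 - 8/E + 4/q (B(E, q) = 3 - (8/E - 4/q) = 3 - (-4/q + 8/E) = 3 + (-8/E + 4/q) = 3 - 8/E + 4/q)
D(j) = j² - 117*j
32729 - D(B(-6, 4)) = 32729 - (3 - 8/(-6) + 4/4)*(-117 + (3 - 8/(-6) + 4/4)) = 32729 - (3 - 8*(-⅙) + 4*(¼))*(-117 + (3 - 8*(-⅙) + 4*(¼))) = 32729 - (3 + 4/3 + 1)*(-117 + (3 + 4/3 + 1)) = 32729 - 16*(-117 + 16/3)/3 = 32729 - 16*(-335)/(3*3) = 32729 - 1*(-5360/9) = 32729 + 5360/9 = 299921/9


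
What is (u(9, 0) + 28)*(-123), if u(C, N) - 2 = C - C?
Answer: -3690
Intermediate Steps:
u(C, N) = 2 (u(C, N) = 2 + (C - C) = 2 + 0 = 2)
(u(9, 0) + 28)*(-123) = (2 + 28)*(-123) = 30*(-123) = -3690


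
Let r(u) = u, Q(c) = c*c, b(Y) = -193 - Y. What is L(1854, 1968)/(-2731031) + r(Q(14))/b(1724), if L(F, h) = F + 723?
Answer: -540222185/5235386427 ≈ -0.10319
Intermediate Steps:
L(F, h) = 723 + F
Q(c) = c**2
L(1854, 1968)/(-2731031) + r(Q(14))/b(1724) = (723 + 1854)/(-2731031) + 14**2/(-193 - 1*1724) = 2577*(-1/2731031) + 196/(-193 - 1724) = -2577/2731031 + 196/(-1917) = -2577/2731031 + 196*(-1/1917) = -2577/2731031 - 196/1917 = -540222185/5235386427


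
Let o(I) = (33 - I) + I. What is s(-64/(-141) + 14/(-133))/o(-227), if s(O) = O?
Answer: 934/88407 ≈ 0.010565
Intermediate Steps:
o(I) = 33
s(-64/(-141) + 14/(-133))/o(-227) = (-64/(-141) + 14/(-133))/33 = (-64*(-1/141) + 14*(-1/133))*(1/33) = (64/141 - 2/19)*(1/33) = (934/2679)*(1/33) = 934/88407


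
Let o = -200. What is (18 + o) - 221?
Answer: -403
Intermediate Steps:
(18 + o) - 221 = (18 - 200) - 221 = -182 - 221 = -403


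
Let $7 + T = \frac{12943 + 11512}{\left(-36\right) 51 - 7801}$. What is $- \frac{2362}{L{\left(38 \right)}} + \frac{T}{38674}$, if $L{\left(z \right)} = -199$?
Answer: $\frac{440151134735}{37083783131} \approx 11.869$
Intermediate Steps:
$T = - \frac{91914}{9637}$ ($T = -7 + \frac{12943 + 11512}{\left(-36\right) 51 - 7801} = -7 + \frac{24455}{-1836 - 7801} = -7 + \frac{24455}{-9637} = -7 + 24455 \left(- \frac{1}{9637}\right) = -7 - \frac{24455}{9637} = - \frac{91914}{9637} \approx -9.5376$)
$- \frac{2362}{L{\left(38 \right)}} + \frac{T}{38674} = - \frac{2362}{-199} - \frac{91914}{9637 \cdot 38674} = \left(-2362\right) \left(- \frac{1}{199}\right) - \frac{45957}{186350669} = \frac{2362}{199} - \frac{45957}{186350669} = \frac{440151134735}{37083783131}$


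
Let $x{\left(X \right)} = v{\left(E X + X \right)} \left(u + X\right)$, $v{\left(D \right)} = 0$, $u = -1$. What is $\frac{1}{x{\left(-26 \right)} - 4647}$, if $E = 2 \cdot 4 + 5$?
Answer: $- \frac{1}{4647} \approx -0.00021519$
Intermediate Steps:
$E = 13$ ($E = 8 + 5 = 13$)
$x{\left(X \right)} = 0$ ($x{\left(X \right)} = 0 \left(-1 + X\right) = 0$)
$\frac{1}{x{\left(-26 \right)} - 4647} = \frac{1}{0 - 4647} = \frac{1}{-4647} = - \frac{1}{4647}$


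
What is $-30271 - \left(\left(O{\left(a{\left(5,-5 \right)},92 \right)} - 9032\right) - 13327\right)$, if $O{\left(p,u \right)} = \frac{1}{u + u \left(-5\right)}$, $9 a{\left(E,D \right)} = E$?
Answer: $- \frac{2911615}{368} \approx -7912.0$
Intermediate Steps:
$a{\left(E,D \right)} = \frac{E}{9}$
$O{\left(p,u \right)} = - \frac{1}{4 u}$ ($O{\left(p,u \right)} = \frac{1}{u - 5 u} = \frac{1}{\left(-4\right) u} = - \frac{1}{4 u}$)
$-30271 - \left(\left(O{\left(a{\left(5,-5 \right)},92 \right)} - 9032\right) - 13327\right) = -30271 - \left(\left(- \frac{1}{4 \cdot 92} - 9032\right) - 13327\right) = -30271 - \left(\left(\left(- \frac{1}{4}\right) \frac{1}{92} - 9032\right) - 13327\right) = -30271 - \left(\left(- \frac{1}{368} - 9032\right) - 13327\right) = -30271 - \left(- \frac{3323777}{368} - 13327\right) = -30271 - - \frac{8228113}{368} = -30271 + \frac{8228113}{368} = - \frac{2911615}{368}$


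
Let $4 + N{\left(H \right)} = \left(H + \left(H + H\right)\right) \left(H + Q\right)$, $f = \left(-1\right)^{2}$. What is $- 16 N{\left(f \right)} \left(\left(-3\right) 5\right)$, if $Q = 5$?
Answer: $3360$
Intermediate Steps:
$f = 1$
$N{\left(H \right)} = -4 + 3 H \left(5 + H\right)$ ($N{\left(H \right)} = -4 + \left(H + \left(H + H\right)\right) \left(H + 5\right) = -4 + \left(H + 2 H\right) \left(5 + H\right) = -4 + 3 H \left(5 + H\right)$)
$- 16 N{\left(f \right)} \left(\left(-3\right) 5\right) = - 16 \left(-4 + 3 \cdot 1^{2} + 15 \cdot 1\right) \left(\left(-3\right) 5\right) = - 16 \left(-4 + 3 \cdot 1 + 15\right) \left(-15\right) = - 16 \left(-4 + 3 + 15\right) \left(-15\right) = \left(-16\right) 14 \left(-15\right) = \left(-224\right) \left(-15\right) = 3360$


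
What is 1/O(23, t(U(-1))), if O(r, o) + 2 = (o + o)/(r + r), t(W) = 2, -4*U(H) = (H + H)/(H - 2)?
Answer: -23/44 ≈ -0.52273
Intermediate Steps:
U(H) = -H/(2*(-2 + H)) (U(H) = -(H + H)/(4*(H - 2)) = -2*H/(4*(-2 + H)) = -H/(2*(-2 + H)))
O(r, o) = -2 + o/r (O(r, o) = -2 + (o + o)/(r + r) = -2 + (2*o)/((2*r)) = -2 + (2*o)*(1/(2*r)) = -2 + o/r)
1/O(23, t(U(-1))) = 1/(-2 + 2/23) = 1/(-44/23) = -23/44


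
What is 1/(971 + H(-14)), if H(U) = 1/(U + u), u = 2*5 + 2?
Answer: 2/1941 ≈ 0.0010304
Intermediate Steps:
u = 12 (u = 10 + 2 = 12)
H(U) = 1/(12 + U) (H(U) = 1/(U + 12) = 1/(12 + U))
1/(971 + H(-14)) = 1/(971 + 1/(12 - 14)) = 1/(971 + 1/(-2)) = 1/(971 - 1/2) = 1/(1941/2) = 2/1941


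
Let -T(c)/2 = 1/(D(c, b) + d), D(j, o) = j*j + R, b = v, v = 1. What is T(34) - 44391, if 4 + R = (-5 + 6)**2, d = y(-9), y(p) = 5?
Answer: -25702390/579 ≈ -44391.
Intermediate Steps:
d = 5
R = -3 (R = -4 + (-5 + 6)**2 = -4 + 1**2 = -4 + 1 = -3)
b = 1
D(j, o) = -3 + j**2 (D(j, o) = j*j - 3 = j**2 - 3 = -3 + j**2)
T(c) = -2/(2 + c**2) (T(c) = -2/((-3 + c**2) + 5) = -2/(2 + c**2))
T(34) - 44391 = -2/(2 + 34**2) - 44391 = -2/(2 + 1156) - 44391 = -2/1158 - 44391 = -2*1/1158 - 44391 = -1/579 - 44391 = -25702390/579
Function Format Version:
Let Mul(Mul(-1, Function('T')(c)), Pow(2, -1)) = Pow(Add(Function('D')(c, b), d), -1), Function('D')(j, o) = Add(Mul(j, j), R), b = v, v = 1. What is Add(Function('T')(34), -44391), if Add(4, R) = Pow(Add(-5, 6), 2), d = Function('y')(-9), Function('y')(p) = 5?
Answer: Rational(-25702390, 579) ≈ -44391.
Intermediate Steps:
d = 5
R = -3 (R = Add(-4, Pow(Add(-5, 6), 2)) = Add(-4, Pow(1, 2)) = Add(-4, 1) = -3)
b = 1
Function('D')(j, o) = Add(-3, Pow(j, 2)) (Function('D')(j, o) = Add(Mul(j, j), -3) = Add(Pow(j, 2), -3) = Add(-3, Pow(j, 2)))
Function('T')(c) = Mul(-2, Pow(Add(2, Pow(c, 2)), -1)) (Function('T')(c) = Mul(-2, Pow(Add(Add(-3, Pow(c, 2)), 5), -1)) = Mul(-2, Pow(Add(2, Pow(c, 2)), -1)))
Add(Function('T')(34), -44391) = Add(Mul(-2, Pow(Add(2, Pow(34, 2)), -1)), -44391) = Add(Mul(-2, Pow(Add(2, 1156), -1)), -44391) = Add(Mul(-2, Pow(1158, -1)), -44391) = Add(Mul(-2, Rational(1, 1158)), -44391) = Add(Rational(-1, 579), -44391) = Rational(-25702390, 579)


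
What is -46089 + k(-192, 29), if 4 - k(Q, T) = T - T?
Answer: -46085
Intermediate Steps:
k(Q, T) = 4 (k(Q, T) = 4 - (T - T) = 4 - 1*0 = 4 + 0 = 4)
-46089 + k(-192, 29) = -46089 + 4 = -46085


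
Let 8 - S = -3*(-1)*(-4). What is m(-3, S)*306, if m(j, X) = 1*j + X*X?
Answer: 121482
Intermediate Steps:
S = 20 (S = 8 - (-3*(-1))*(-4) = 8 - 3*(-4) = 8 - 1*(-12) = 8 + 12 = 20)
m(j, X) = j + X²
m(-3, S)*306 = (-3 + 20²)*306 = (-3 + 400)*306 = 397*306 = 121482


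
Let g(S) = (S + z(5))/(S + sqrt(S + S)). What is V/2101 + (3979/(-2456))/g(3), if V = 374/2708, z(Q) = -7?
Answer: 1543621163/1270311968 + 3979*sqrt(6)/9824 ≈ 2.2073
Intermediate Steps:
V = 187/1354 (V = 374*(1/2708) = 187/1354 ≈ 0.13811)
g(S) = (-7 + S)/(S + sqrt(2)*sqrt(S)) (g(S) = (S - 7)/(S + sqrt(S + S)) = (-7 + S)/(S + sqrt(2*S)) = (-7 + S)/(S + sqrt(2)*sqrt(S)))
V/2101 + (3979/(-2456))/g(3) = (187/1354)/2101 + (3979/(-2456))/(((-7 + 3)/(3 + sqrt(2)*sqrt(3)))) = (187/1354)*(1/2101) + (3979*(-1/2456))/((-4/(3 + sqrt(6)))) = 17/258614 - (-11937/9824 - 3979*sqrt(6)/9824) = 17/258614 - 3979*(-3/4 - sqrt(6)/4)/2456 = 17/258614 + (11937/9824 + 3979*sqrt(6)/9824) = 1543621163/1270311968 + 3979*sqrt(6)/9824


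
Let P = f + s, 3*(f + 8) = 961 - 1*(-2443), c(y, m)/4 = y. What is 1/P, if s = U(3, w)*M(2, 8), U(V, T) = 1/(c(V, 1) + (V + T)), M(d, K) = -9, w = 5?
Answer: 60/67573 ≈ 0.00088793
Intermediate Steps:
c(y, m) = 4*y
U(V, T) = 1/(T + 5*V) (U(V, T) = 1/(4*V + (V + T)) = 1/(4*V + (T + V)) = 1/(T + 5*V))
s = -9/20 (s = -9/(5 + 5*3) = -9/(5 + 15) = -9/20 ≈ -0.45000)
f = 3380/3 (f = -8 + (961 - 1*(-2443))/3 = -8 + (961 + 2443)/3 = -8 + (⅓)*3404 = -8 + 3404/3 = 3380/3 ≈ 1126.7)
P = 67573/60 (P = 3380/3 - 9/20 = 67573/60 ≈ 1126.2)
1/P = 1/(67573/60) = 60/67573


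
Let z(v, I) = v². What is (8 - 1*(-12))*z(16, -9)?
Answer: 5120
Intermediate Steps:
(8 - 1*(-12))*z(16, -9) = (8 - 1*(-12))*16² = (8 + 12)*256 = 20*256 = 5120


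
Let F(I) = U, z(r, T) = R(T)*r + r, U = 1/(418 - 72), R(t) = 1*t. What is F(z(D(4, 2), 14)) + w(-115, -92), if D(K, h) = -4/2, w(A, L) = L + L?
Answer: -63663/346 ≈ -184.00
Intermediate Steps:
w(A, L) = 2*L
D(K, h) = -2 (D(K, h) = -4*1/2 = -2)
R(t) = t
U = 1/346 ≈ 0.0028902
z(r, T) = r + T*r (z(r, T) = T*r + r = r + T*r)
F(I) = 1/346
F(z(D(4, 2), 14)) + w(-115, -92) = 1/346 + 2*(-92) = 1/346 - 184 = -63663/346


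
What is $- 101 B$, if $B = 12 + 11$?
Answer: $-2323$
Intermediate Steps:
$B = 23$
$- 101 B = \left(-101\right) 23 = -2323$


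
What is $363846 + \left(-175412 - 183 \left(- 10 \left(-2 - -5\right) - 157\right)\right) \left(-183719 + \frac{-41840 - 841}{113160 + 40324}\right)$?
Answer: $\frac{3981355381204771}{153484} \approx 2.594 \cdot 10^{10}$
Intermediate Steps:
$363846 + \left(-175412 - 183 \left(- 10 \left(-2 - -5\right) - 157\right)\right) \left(-183719 + \frac{-41840 - 841}{113160 + 40324}\right) = 363846 + \left(-175412 - 183 \left(- 10 \left(-2 + 5\right) - 157\right)\right) \left(-183719 - \frac{42681}{153484}\right) = 363846 + \left(-175412 - 183 \left(\left(-10\right) 3 - 157\right)\right) \left(-183719 - \frac{42681}{153484}\right) = 363846 + \left(-175412 - 183 \left(-30 - 157\right)\right) \left(-183719 - \frac{42681}{153484}\right) = 363846 + \left(-175412 - -34221\right) \left(- \frac{28197969677}{153484}\right) = 363846 + \left(-175412 + 34221\right) \left(- \frac{28197969677}{153484}\right) = 363846 - - \frac{3981299536665307}{153484} = 363846 + \frac{3981299536665307}{153484} = \frac{3981355381204771}{153484}$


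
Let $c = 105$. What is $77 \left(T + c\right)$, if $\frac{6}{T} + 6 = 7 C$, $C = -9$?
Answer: $\frac{185801}{23} \approx 8078.3$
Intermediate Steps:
$T = - \frac{2}{23}$ ($T = \frac{6}{-6 + 7 \left(-9\right)} = \frac{6}{-6 - 63} = \frac{6}{-69} = 6 \left(- \frac{1}{69}\right) = - \frac{2}{23} \approx -0.086957$)
$77 \left(T + c\right) = 77 \left(- \frac{2}{23} + 105\right) = 77 \cdot \frac{2413}{23} = \frac{185801}{23}$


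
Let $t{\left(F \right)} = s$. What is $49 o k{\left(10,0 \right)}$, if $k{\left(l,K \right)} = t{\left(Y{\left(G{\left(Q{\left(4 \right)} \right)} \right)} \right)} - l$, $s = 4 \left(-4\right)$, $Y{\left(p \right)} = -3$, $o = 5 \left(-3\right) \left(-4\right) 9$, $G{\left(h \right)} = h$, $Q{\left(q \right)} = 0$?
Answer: $-687960$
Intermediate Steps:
$o = 540$ ($o = \left(-15\right) \left(-4\right) 9 = 60 \cdot 9 = 540$)
$s = -16$
$t{\left(F \right)} = -16$
$k{\left(l,K \right)} = -16 - l$
$49 o k{\left(10,0 \right)} = 49 \cdot 540 \left(-16 - 10\right) = 26460 \left(-16 - 10\right) = 26460 \left(-26\right) = -687960$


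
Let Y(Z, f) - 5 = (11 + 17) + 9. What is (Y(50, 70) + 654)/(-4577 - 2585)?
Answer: -348/3581 ≈ -0.097180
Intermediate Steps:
Y(Z, f) = 42 (Y(Z, f) = 5 + ((11 + 17) + 9) = 5 + (28 + 9) = 5 + 37 = 42)
(Y(50, 70) + 654)/(-4577 - 2585) = (42 + 654)/(-4577 - 2585) = 696/(-7162) = 696*(-1/7162) = -348/3581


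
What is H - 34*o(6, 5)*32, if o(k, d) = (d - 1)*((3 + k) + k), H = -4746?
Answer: -70026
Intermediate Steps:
o(k, d) = (-1 + d)*(3 + 2*k)
H - 34*o(6, 5)*32 = -4746 - 34*(-3 - 2*6 + 3*5 + 2*5*6)*32 = -4746 - 34*(-3 - 12 + 15 + 60)*32 = -4746 - 34*60*32 = -4746 - 2040*32 = -4746 - 65280 = -70026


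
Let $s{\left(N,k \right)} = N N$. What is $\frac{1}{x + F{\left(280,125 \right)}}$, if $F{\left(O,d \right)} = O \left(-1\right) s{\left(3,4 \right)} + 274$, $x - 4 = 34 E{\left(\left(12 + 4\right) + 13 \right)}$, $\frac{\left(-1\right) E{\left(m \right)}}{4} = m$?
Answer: $- \frac{1}{6186} \approx -0.00016166$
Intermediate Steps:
$E{\left(m \right)} = - 4 m$
$x = -3940$ ($x = 4 + 34 \left(- 4 \left(\left(12 + 4\right) + 13\right)\right) = 4 + 34 \left(- 4 \left(16 + 13\right)\right) = 4 + 34 \left(\left(-4\right) 29\right) = 4 + 34 \left(-116\right) = 4 - 3944 = -3940$)
$s{\left(N,k \right)} = N^{2}$
$F{\left(O,d \right)} = 274 - 9 O$ ($F{\left(O,d \right)} = O \left(-1\right) 3^{2} + 274 = - O 9 + 274 = - 9 O + 274 = 274 - 9 O$)
$\frac{1}{x + F{\left(280,125 \right)}} = \frac{1}{-3940 + \left(274 - 2520\right)} = \frac{1}{-3940 - 2246} = \frac{1}{-6186} = - \frac{1}{6186}$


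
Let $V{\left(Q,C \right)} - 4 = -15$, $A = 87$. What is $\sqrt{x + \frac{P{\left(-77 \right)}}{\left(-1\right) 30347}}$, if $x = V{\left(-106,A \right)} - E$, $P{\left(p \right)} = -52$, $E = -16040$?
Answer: $\frac{\sqrt{14761755393905}}{30347} \approx 126.61$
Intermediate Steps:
$V{\left(Q,C \right)} = -11$ ($V{\left(Q,C \right)} = 4 - 15 = -11$)
$x = 16029$ ($x = -11 - -16040 = -11 + 16040 = 16029$)
$\sqrt{x + \frac{P{\left(-77 \right)}}{\left(-1\right) 30347}} = \sqrt{16029 - \frac{52}{\left(-1\right) 30347}} = \sqrt{16029 - \frac{52}{-30347}} = \sqrt{16029 - - \frac{52}{30347}} = \sqrt{16029 + \frac{52}{30347}} = \sqrt{\frac{486432115}{30347}} = \frac{\sqrt{14761755393905}}{30347}$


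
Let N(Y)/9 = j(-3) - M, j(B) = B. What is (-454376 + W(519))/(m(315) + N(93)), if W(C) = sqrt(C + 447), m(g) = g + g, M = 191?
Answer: 113594/279 - sqrt(966)/1116 ≈ 407.12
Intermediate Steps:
N(Y) = -1746 (N(Y) = 9*(-3 - 1*191) = 9*(-3 - 191) = 9*(-194) = -1746)
m(g) = 2*g
W(C) = sqrt(447 + C)
(-454376 + W(519))/(m(315) + N(93)) = (-454376 + sqrt(447 + 519))/(2*315 - 1746) = (-454376 + sqrt(966))/(630 - 1746) = (-454376 + sqrt(966))/(-1116) = (-454376 + sqrt(966))*(-1/1116) = 113594/279 - sqrt(966)/1116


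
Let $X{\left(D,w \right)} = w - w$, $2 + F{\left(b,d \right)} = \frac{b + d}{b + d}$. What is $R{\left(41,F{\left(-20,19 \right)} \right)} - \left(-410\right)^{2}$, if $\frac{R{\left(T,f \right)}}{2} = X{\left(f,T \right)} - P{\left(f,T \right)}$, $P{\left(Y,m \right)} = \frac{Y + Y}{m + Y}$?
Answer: $- \frac{1680999}{10} \approx -1.681 \cdot 10^{5}$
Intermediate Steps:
$F{\left(b,d \right)} = -1$ ($F{\left(b,d \right)} = -2 + \frac{b + d}{b + d} = -2 + 1 = -1$)
$X{\left(D,w \right)} = 0$
$P{\left(Y,m \right)} = \frac{2 Y}{Y + m}$
$R{\left(T,f \right)} = - \frac{4 f}{T + f}$ ($R{\left(T,f \right)} = 2 \left(0 - \frac{2 f}{f + T}\right) = 2 \left(0 - \frac{2 f}{T + f}\right) = 2 \left(- \frac{2 f}{T + f}\right) = - \frac{4 f}{T + f}$)
$R{\left(41,F{\left(-20,19 \right)} \right)} - \left(-410\right)^{2} = \left(-4\right) \left(-1\right) \frac{1}{41 - 1} - \left(-410\right)^{2} = \left(-4\right) \left(-1\right) \frac{1}{40} - 168100 = \frac{1}{10} - 168100 = - \frac{1680999}{10}$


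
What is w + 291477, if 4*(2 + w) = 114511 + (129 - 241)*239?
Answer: 1253643/4 ≈ 3.1341e+5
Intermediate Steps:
w = 87735/4 (w = -2 + (114511 + (129 - 241)*239)/4 = -2 + (114511 - 112*239)/4 = -2 + (114511 - 26768)/4 = -2 + (¼)*87743 = -2 + 87743/4 = 87735/4 ≈ 21934.)
w + 291477 = 87735/4 + 291477 = 1253643/4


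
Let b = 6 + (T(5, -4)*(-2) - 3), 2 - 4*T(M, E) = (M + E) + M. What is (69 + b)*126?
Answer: 9324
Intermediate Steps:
T(M, E) = ½ - M/2 - E/4 (T(M, E) = ½ - ((M + E) + M)/4 = ½ - ((E + M) + M)/4 = ½ - (E + 2*M)/4 = ½ + (-M/2 - E/4) = ½ - M/2 - E/4)
b = 5 (b = 6 + ((½ - ½*5 - ¼*(-4))*(-2) - 3) = 6 + ((½ - 5/2 + 1)*(-2) - 3) = 6 + (-1*(-2) - 3) = 6 + (2 - 3) = 6 - 1 = 5)
(69 + b)*126 = (69 + 5)*126 = 74*126 = 9324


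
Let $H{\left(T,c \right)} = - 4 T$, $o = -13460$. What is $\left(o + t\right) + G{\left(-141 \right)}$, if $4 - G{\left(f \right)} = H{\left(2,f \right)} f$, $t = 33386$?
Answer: $18802$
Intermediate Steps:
$G{\left(f \right)} = 4 + 8 f$ ($G{\left(f \right)} = 4 - \left(-4\right) 2 f = 4 - - 8 f = 4 + 8 f$)
$\left(o + t\right) + G{\left(-141 \right)} = \left(-13460 + 33386\right) + \left(4 + 8 \left(-141\right)\right) = 19926 + \left(4 - 1128\right) = 19926 - 1124 = 18802$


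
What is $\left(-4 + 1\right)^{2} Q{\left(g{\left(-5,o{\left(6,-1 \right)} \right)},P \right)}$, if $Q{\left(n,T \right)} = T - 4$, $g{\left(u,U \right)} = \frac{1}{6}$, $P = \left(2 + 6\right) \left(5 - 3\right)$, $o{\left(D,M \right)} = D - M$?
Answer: $108$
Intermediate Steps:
$P = 16$ ($P = 8 \cdot 2 = 16$)
$g{\left(u,U \right)} = \frac{1}{6}$
$Q{\left(n,T \right)} = -4 + T$ ($Q{\left(n,T \right)} = T - 4 = -4 + T$)
$\left(-4 + 1\right)^{2} Q{\left(g{\left(-5,o{\left(6,-1 \right)} \right)},P \right)} = \left(-4 + 1\right)^{2} \left(-4 + 16\right) = \left(-3\right)^{2} \cdot 12 = 9 \cdot 12 = 108$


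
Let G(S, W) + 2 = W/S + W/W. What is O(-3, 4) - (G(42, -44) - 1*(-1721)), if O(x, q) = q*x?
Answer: -36350/21 ≈ -1731.0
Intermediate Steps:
G(S, W) = -1 + W/S (G(S, W) = -2 + (W/S + W/W) = -2 + (W/S + 1) = -2 + (1 + W/S) = -1 + W/S)
O(-3, 4) - (G(42, -44) - 1*(-1721)) = 4*(-3) - ((-44 - 1*42)/42 - 1*(-1721)) = -12 - ((-44 - 42)/42 + 1721) = -12 - ((1/42)*(-86) + 1721) = -12 - (-43/21 + 1721) = -12 - 1*36098/21 = -12 - 36098/21 = -36350/21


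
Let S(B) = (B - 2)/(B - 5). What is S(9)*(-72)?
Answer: -126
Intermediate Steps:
S(B) = (-2 + B)/(-5 + B)
S(9)*(-72) = ((-2 + 9)/(-5 + 9))*(-72) = (7/4)*(-72) = -126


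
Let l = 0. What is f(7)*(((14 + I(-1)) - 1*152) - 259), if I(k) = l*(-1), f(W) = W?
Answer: -2779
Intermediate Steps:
I(k) = 0 (I(k) = 0*(-1) = 0)
f(7)*(((14 + I(-1)) - 1*152) - 259) = 7*(((14 + 0) - 1*152) - 259) = 7*((14 - 152) - 259) = 7*(-138 - 259) = 7*(-397) = -2779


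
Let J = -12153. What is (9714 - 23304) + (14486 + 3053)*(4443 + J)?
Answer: -135239280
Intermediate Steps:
(9714 - 23304) + (14486 + 3053)*(4443 + J) = (9714 - 23304) + (14486 + 3053)*(4443 - 12153) = -13590 + 17539*(-7710) = -13590 - 135225690 = -135239280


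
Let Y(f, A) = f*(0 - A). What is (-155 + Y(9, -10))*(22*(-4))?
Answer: 5720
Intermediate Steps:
Y(f, A) = -A*f (Y(f, A) = f*(-A) = -A*f)
(-155 + Y(9, -10))*(22*(-4)) = (-155 - 1*(-10)*9)*(22*(-4)) = (-155 + 90)*(-88) = -65*(-88) = 5720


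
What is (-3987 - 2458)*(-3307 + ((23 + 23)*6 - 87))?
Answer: 20095510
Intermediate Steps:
(-3987 - 2458)*(-3307 + ((23 + 23)*6 - 87)) = -6445*(-3307 + (46*6 - 87)) = -6445*(-3307 + (276 - 87)) = -6445*(-3307 + 189) = -6445*(-3118) = 20095510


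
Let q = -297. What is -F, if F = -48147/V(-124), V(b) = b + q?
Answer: -48147/421 ≈ -114.36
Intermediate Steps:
V(b) = -297 + b (V(b) = b - 297 = -297 + b)
F = 48147/421 (F = -48147/(-297 - 124) = -48147/(-421) = -48147*(-1/421) = 48147/421 ≈ 114.36)
-F = -1*48147/421 = -48147/421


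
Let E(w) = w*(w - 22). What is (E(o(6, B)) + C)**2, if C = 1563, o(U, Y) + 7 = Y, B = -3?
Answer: 3545689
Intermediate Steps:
o(U, Y) = -7 + Y
E(w) = w*(-22 + w)
(E(o(6, B)) + C)**2 = ((-7 - 3)*(-22 + (-7 - 3)) + 1563)**2 = (-10*(-22 - 10) + 1563)**2 = (-10*(-32) + 1563)**2 = (320 + 1563)**2 = 1883**2 = 3545689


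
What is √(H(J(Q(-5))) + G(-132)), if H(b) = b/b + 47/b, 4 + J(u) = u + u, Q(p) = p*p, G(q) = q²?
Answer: √36873462/46 ≈ 132.01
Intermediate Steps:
Q(p) = p²
J(u) = -4 + 2*u (J(u) = -4 + (u + u) = -4 + 2*u)
H(b) = 1 + 47/b
√(H(J(Q(-5))) + G(-132)) = √((47 + (-4 + 2*(-5)²))/(-4 + 2*(-5)²) + (-132)²) = √((47 + (-4 + 2*25))/(-4 + 2*25) + 17424) = √((47 + (-4 + 50))/(-4 + 50) + 17424) = √((47 + 46)/46 + 17424) = √((1/46)*93 + 17424) = √(93/46 + 17424) = √(801597/46) = √36873462/46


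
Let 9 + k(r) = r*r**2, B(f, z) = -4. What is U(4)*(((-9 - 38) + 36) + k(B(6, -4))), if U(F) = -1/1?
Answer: 84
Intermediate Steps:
U(F) = -1 (U(F) = -1*1 = -1)
k(r) = -9 + r**3 (k(r) = -9 + r*r**2 = -9 + r**3)
U(4)*(((-9 - 38) + 36) + k(B(6, -4))) = -(((-9 - 38) + 36) + (-9 + (-4)**3)) = -((-47 + 36) + (-9 - 64)) = -(-11 - 73) = -1*(-84) = 84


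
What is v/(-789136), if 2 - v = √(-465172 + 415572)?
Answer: -1/394568 + 5*I*√31/98642 ≈ -2.5344e-6 + 0.00028222*I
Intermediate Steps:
v = 2 - 40*I*√31 (v = 2 - √(-465172 + 415572) = 2 - √(-49600) = 2 - 40*I*√31 ≈ 2.0 - 222.71*I)
v/(-789136) = (2 - 40*I*√31)/(-789136) = (2 - 40*I*√31)*(-1/789136) = -1/394568 + 5*I*√31/98642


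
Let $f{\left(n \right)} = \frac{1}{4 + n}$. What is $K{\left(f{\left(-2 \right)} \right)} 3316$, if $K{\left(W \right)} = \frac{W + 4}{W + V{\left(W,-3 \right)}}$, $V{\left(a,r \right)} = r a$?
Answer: $-14922$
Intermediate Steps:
$V{\left(a,r \right)} = a r$
$K{\left(W \right)} = - \frac{4 + W}{2 W}$ ($K{\left(W \right)} = \frac{W + 4}{W + W \left(-3\right)} = \frac{4 + W}{W - 3 W} = \frac{4 + W}{\left(-2\right) W} = \left(4 + W\right) \left(- \frac{1}{2 W}\right) = - \frac{4 + W}{2 W}$)
$K{\left(f{\left(-2 \right)} \right)} 3316 = \frac{-4 - \frac{1}{4 - 2}}{2 \frac{1}{4 - 2}} \cdot 3316 = \frac{-4 - \frac{1}{2}}{2 \cdot \frac{1}{2}} \cdot 3316 = \frac{\frac{1}{\frac{1}{2}} \left(-4 - \frac{1}{2}\right)}{2} \cdot 3316 = \frac{1}{2} \cdot 2 \left(-4 - \frac{1}{2}\right) 3316 = \frac{1}{2} \cdot 2 \left(- \frac{9}{2}\right) 3316 = \left(- \frac{9}{2}\right) 3316 = -14922$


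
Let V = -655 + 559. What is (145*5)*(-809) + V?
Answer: -586621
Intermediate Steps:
V = -96
(145*5)*(-809) + V = (145*5)*(-809) - 96 = 725*(-809) - 96 = -586525 - 96 = -586621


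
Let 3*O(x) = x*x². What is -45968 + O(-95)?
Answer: -995279/3 ≈ -3.3176e+5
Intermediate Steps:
O(x) = x³/3 (O(x) = (x*x²)/3 = x³/3)
-45968 + O(-95) = -45968 + (⅓)*(-95)³ = -45968 + (⅓)*(-857375) = -45968 - 857375/3 = -995279/3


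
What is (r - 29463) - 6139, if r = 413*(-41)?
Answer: -52535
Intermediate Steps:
r = -16933
(r - 29463) - 6139 = (-16933 - 29463) - 6139 = -46396 - 6139 = -52535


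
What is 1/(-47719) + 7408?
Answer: 353502351/47719 ≈ 7408.0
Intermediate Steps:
1/(-47719) + 7408 = -1/47719 + 7408 = 353502351/47719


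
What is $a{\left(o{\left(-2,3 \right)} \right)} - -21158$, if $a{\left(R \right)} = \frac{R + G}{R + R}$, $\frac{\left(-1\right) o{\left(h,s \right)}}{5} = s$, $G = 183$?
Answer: $\frac{105762}{5} \approx 21152.0$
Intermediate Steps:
$o{\left(h,s \right)} = - 5 s$
$a{\left(R \right)} = \frac{183 + R}{2 R}$ ($a{\left(R \right)} = \frac{R + 183}{R + R} = \frac{183 + R}{2 R}$)
$a{\left(o{\left(-2,3 \right)} \right)} - -21158 = \frac{183 - 15}{2 \left(\left(-5\right) 3\right)} - -21158 = \frac{183 - 15}{2 \left(-15\right)} + 21158 = \frac{1}{2} \left(- \frac{1}{15}\right) 168 + 21158 = - \frac{28}{5} + 21158 = \frac{105762}{5}$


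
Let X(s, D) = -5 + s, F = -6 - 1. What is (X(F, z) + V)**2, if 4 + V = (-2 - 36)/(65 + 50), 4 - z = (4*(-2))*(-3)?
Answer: 3526884/13225 ≈ 266.68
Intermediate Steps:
z = -20 (z = 4 - 4*(-2)*(-3) = 4 - (-8)*(-3) = 4 - 1*24 = 4 - 24 = -20)
F = -7
V = -498/115 (V = -4 + (-2 - 36)/(65 + 50) = -4 - 38/115 = -498/115 ≈ -4.3304)
(X(F, z) + V)**2 = ((-5 - 7) - 498/115)**2 = (-12 - 498/115)**2 = (-1878/115)**2 = 3526884/13225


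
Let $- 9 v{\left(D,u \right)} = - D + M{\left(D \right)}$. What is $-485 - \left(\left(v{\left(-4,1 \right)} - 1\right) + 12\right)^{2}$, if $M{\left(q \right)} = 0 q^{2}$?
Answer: $- \frac{48310}{81} \approx -596.42$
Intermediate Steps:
$M{\left(q \right)} = 0$
$v{\left(D,u \right)} = \frac{D}{9}$ ($v{\left(D,u \right)} = - \frac{- D + 0}{9} = - \frac{\left(-1\right) D}{9} = \frac{D}{9}$)
$-485 - \left(\left(v{\left(-4,1 \right)} - 1\right) + 12\right)^{2} = -485 - \left(\left(\frac{1}{9} \left(-4\right) - 1\right) + 12\right)^{2} = -485 - \left(\left(- \frac{4}{9} - 1\right) + 12\right)^{2} = -485 - \left(- \frac{13}{9} + 12\right)^{2} = -485 - \left(\frac{95}{9}\right)^{2} = -485 - \frac{9025}{81} = - \frac{48310}{81}$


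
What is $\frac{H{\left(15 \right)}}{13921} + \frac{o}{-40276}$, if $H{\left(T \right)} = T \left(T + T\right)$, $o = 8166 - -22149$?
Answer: $- \frac{403890915}{560682196} \approx -0.72036$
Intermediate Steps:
$o = 30315$ ($o = 8166 + 22149 = 30315$)
$H{\left(T \right)} = 2 T^{2}$ ($H{\left(T \right)} = T 2 T = 2 T^{2}$)
$\frac{H{\left(15 \right)}}{13921} + \frac{o}{-40276} = \frac{2 \cdot 15^{2}}{13921} + \frac{30315}{-40276} = 2 \cdot 225 \cdot \frac{1}{13921} + 30315 \left(- \frac{1}{40276}\right) = 450 \cdot \frac{1}{13921} - \frac{30315}{40276} = \frac{450}{13921} - \frac{30315}{40276} = - \frac{403890915}{560682196}$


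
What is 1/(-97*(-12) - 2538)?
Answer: -1/1374 ≈ -0.00072780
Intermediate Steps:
1/(-97*(-12) - 2538) = 1/(1164 - 2538) = 1/(-1374) = -1/1374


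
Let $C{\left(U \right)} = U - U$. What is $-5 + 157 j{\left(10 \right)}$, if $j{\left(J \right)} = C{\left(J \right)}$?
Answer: $-5$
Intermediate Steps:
$C{\left(U \right)} = 0$
$j{\left(J \right)} = 0$
$-5 + 157 j{\left(10 \right)} = -5 + 157 \cdot 0 = -5 + 0 = -5$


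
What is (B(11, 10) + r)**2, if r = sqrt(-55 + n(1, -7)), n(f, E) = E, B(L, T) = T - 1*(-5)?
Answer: (15 + I*sqrt(62))**2 ≈ 163.0 + 236.22*I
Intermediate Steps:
B(L, T) = 5 + T (B(L, T) = T + 5 = 5 + T)
r = I*sqrt(62) (r = sqrt(-55 - 7) = sqrt(-62) = I*sqrt(62) ≈ 7.874*I)
(B(11, 10) + r)**2 = ((5 + 10) + I*sqrt(62))**2 = (15 + I*sqrt(62))**2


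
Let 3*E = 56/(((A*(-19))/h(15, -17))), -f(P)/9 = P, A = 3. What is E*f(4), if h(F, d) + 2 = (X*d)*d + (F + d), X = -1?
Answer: -65632/19 ≈ -3454.3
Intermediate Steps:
f(P) = -9*P
h(F, d) = -2 + F + d - d² (h(F, d) = -2 + ((-d)*d + (F + d)) = -2 + (-d² + (F + d)) = -2 + (F + d - d²) = -2 + F + d - d²)
E = 16408/171 (E = (56/(((3*(-19))/(-2 + 15 - 17 - 1*(-17)²))))/3 = (56/((-57/(-2 + 15 - 17 - 1*289))))/3 = (56/((-57/(-2 + 15 - 17 - 289))))/3 = (56/((-57/(-293))))/3 = (56/((-57*(-1/293))))/3 = (56/(57/293))/3 = (56*(293/57))/3 = (⅓)*(16408/57) = 16408/171 ≈ 95.953)
E*f(4) = 16408*(-9*4)/171 = (16408/171)*(-36) = -65632/19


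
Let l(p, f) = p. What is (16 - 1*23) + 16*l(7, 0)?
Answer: 105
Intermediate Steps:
(16 - 1*23) + 16*l(7, 0) = (16 - 1*23) + 16*7 = (16 - 23) + 112 = -7 + 112 = 105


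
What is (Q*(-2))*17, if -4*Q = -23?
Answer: -391/2 ≈ -195.50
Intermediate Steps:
Q = 23/4 (Q = -¼*(-23) = 23/4 ≈ 5.7500)
(Q*(-2))*17 = ((23/4)*(-2))*17 = -23/2*17 = -391/2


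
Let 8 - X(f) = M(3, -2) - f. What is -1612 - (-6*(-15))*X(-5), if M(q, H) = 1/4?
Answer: -3719/2 ≈ -1859.5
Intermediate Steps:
M(q, H) = ¼
X(f) = 31/4 + f (X(f) = 8 - (¼ - f) = 8 + (-¼ + f) = 31/4 + f)
-1612 - (-6*(-15))*X(-5) = -1612 - (-6*(-15))*(31/4 - 5) = -1612 - 90*11/4 = -1612 - 1*495/2 = -1612 - 495/2 = -3719/2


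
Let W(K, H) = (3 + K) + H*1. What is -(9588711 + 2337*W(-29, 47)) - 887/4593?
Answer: -44266361171/4593 ≈ -9.6378e+6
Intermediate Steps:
W(K, H) = 3 + H + K (W(K, H) = (3 + K) + H = 3 + H + K)
-(9588711 + 2337*W(-29, 47)) - 887/4593 = -2337/(1/(4103 + (3 + 47 - 29))) - 887/4593 = -2337/(1/(4103 + 21)) - 887*1/4593 = -2337/(1/4124) - 887/4593 = -2337/1/4124 - 887/4593 = -2337*4124 - 887/4593 = -9637788 - 887/4593 = -44266361171/4593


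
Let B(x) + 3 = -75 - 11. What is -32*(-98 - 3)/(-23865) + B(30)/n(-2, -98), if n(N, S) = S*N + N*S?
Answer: -3390929/9355080 ≈ -0.36247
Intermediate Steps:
n(N, S) = 2*N*S (n(N, S) = N*S + N*S = 2*N*S)
B(x) = -89 (B(x) = -3 + (-75 - 11) = -3 - 86 = -89)
-32*(-98 - 3)/(-23865) + B(30)/n(-2, -98) = -32*(-98 - 3)/(-23865) - 89/(2*(-2)*(-98)) = -32*(-101)*(-1/23865) - 89/392 = 3232*(-1/23865) - 89*1/392 = -3232/23865 - 89/392 = -3390929/9355080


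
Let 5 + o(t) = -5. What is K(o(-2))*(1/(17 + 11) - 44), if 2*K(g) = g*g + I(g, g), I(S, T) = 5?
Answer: -18465/8 ≈ -2308.1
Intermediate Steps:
o(t) = -10 (o(t) = -5 - 5 = -10)
K(g) = 5/2 + g²/2 (K(g) = (g*g + 5)/2 = (g² + 5)/2 = (5 + g²)/2 = 5/2 + g²/2)
K(o(-2))*(1/(17 + 11) - 44) = (5/2 + (½)*(-10)²)*(1/(17 + 11) - 44) = (5/2 + (½)*100)*(1/28 - 44) = (5/2 + 50)*(1/28 - 44) = (105/2)*(-1231/28) = -18465/8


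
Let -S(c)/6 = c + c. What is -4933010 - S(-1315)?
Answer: -4948790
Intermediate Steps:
S(c) = -12*c (S(c) = -6*(c + c) = -12*c)
-4933010 - S(-1315) = -4933010 - (-12)*(-1315) = -4933010 - 1*15780 = -4933010 - 15780 = -4948790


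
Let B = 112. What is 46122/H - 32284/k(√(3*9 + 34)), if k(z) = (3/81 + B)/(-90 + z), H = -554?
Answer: 4332184743/167585 - 871668*√61/3025 ≈ 23600.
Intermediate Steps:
k(z) = 3025/(27*(-90 + z)) (k(z) = (3/81 + 112)/(-90 + z) = (3*(1/81) + 112)/(-90 + z) = (1/27 + 112)/(-90 + z) = 3025/(27*(-90 + z)))
46122/H - 32284/k(√(3*9 + 34)) = 46122/(-554) - (-15690024/605 + 871668*√(3*9 + 34)/3025) = 46122*(-1/554) - (-15690024/605 + 871668*√(27 + 34)/3025) = -23061/277 - (-15690024/605 + 871668*√61/3025) = -23061/277 - 32284*(-486/605 + 27*√61/3025) = -23061/277 + (15690024/605 - 871668*√61/3025) = 4332184743/167585 - 871668*√61/3025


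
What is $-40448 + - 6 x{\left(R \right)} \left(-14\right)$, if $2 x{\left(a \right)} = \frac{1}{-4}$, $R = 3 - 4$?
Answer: $- \frac{80917}{2} \approx -40459.0$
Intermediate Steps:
$R = -1$ ($R = 3 - 4 = -1$)
$x{\left(a \right)} = - \frac{1}{8}$ ($x{\left(a \right)} = \frac{1}{2 \left(-4\right)} = \frac{1}{2} \left(- \frac{1}{4}\right) = - \frac{1}{8}$)
$-40448 + - 6 x{\left(R \right)} \left(-14\right) = -40448 + \left(-6\right) \left(- \frac{1}{8}\right) \left(-14\right) = -40448 + \frac{3}{4} \left(-14\right) = -40448 - \frac{21}{2} = - \frac{80917}{2}$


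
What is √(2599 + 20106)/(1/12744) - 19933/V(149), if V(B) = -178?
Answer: 19933/178 + 12744*√22705 ≈ 1.9204e+6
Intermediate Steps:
√(2599 + 20106)/(1/12744) - 19933/V(149) = √(2599 + 20106)/(1/12744) - 19933/(-178) = √22705/(1/12744) - 19933*(-1/178) = √22705*12744 + 19933/178 = 12744*√22705 + 19933/178 = 19933/178 + 12744*√22705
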